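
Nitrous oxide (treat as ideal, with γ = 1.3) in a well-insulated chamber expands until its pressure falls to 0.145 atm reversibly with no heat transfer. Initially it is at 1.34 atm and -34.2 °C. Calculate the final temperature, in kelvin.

Adiabatic: T₂/T₁ = (P₂/P₁)^((γ−1)/γ).
T₁ = -34.2 °C = 238.9 K.
T₂ = 238.9 × (0.145/1.34)^(0.231) = 143 K.

T₂ ≈ 143 K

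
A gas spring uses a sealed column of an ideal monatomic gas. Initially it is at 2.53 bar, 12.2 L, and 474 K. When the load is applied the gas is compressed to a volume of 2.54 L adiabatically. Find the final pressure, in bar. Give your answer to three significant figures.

P₂ ≈ 34.6 bar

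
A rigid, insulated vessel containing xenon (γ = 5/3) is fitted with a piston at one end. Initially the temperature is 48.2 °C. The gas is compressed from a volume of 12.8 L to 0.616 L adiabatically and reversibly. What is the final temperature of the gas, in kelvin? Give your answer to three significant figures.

T₂ ≈ 2430 K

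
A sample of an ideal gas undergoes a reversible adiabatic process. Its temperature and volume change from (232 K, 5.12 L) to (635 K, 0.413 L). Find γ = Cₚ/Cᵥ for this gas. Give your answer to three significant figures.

γ ≈ 1.40

TV^(γ−1) = const ⇒ γ − 1 = ln(T₂/T₁) / ln(V₁/V₂).
γ = 1 + ln(635/232) / ln(5.12/0.413) = 1.4.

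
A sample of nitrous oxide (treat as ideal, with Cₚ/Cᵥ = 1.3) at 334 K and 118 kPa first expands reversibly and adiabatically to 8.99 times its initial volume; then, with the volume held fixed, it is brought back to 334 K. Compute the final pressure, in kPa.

P₃ ≈ 13.1 kPa

Adiabatic step (PV^γ = const): P₂ = 118×(1/8.99)^(1.3) = 6.792 kPa; T₂ = 334×(1/8.99)^(0.3) = 172.8 K.
Isochoric: P₃ = P₂(T₃/T₂) = 6.792 × (334/172.8) = 13.13 kPa.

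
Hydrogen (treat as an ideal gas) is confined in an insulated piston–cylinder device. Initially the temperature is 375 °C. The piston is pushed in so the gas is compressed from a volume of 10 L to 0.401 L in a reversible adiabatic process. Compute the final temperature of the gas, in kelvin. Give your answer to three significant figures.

Adiabatic: T₁V₁^(γ−1) = T₂V₂^(γ−1) ⇒ T₂ = T₁ (V₁/V₂)^(γ−1).
For a diatomic ideal gas γ = 7/5, so γ−1 = 2/5.
T₁ = 375 °C = 648.1 K.
T₂ = 648.1 × (10/0.401)^(2/5) = 2346 K.

T₂ ≈ 2350 K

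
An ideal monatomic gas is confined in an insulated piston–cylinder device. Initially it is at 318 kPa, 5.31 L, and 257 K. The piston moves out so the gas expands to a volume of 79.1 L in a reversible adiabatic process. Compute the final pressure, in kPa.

Since PV^γ is constant along a reversible adiabat, P₂ = P₁ (V₁/V₂)^γ.
γ = 5/3 for a monatomic ideal gas.
P₂ = 318 × (5.31/79.1)^(5/3) = 3.526 kPa.

P₂ ≈ 3.53 kPa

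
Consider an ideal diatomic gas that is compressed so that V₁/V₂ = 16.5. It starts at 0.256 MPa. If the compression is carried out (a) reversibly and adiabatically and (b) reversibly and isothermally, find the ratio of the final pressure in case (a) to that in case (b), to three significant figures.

P_adiabatic / P_isothermal ≈ 3.07

For a diatomic ideal gas γ = 7/5.
Isothermal: P_b = P₁(V₁/V₂) = 0.256×16.5.
Adiabatic: P_a = P₁(V₁/V₂)^γ = 0.256×16.5^(7/5).
P_a/P_b = (V₁/V₂)^(γ−1) = 16.5^(2/5) = 3.069.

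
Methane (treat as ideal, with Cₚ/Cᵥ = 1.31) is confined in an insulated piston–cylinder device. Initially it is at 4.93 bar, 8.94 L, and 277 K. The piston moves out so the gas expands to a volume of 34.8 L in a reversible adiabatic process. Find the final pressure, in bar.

P₂ ≈ 0.831 bar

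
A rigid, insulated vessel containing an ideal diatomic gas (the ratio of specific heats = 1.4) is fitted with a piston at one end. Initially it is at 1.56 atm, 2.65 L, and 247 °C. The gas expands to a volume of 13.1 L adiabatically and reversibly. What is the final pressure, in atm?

Adiabatic: P₁V₁^γ = P₂V₂^γ ⇒ P₂ = P₁ (V₁/V₂)^γ.
P₂ = 1.56 × (2.65/13.1)^(1.4) = 0.1665 atm.

P₂ ≈ 0.167 atm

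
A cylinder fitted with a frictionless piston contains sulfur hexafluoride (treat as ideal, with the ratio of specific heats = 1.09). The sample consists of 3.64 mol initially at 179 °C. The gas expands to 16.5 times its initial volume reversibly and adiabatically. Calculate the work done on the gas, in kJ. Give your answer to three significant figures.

W ≈ -33.9 kJ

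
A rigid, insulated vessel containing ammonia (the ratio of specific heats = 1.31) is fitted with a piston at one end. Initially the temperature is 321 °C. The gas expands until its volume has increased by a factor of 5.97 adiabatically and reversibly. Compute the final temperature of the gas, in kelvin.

For a reversible adiabat TV^(γ−1) is constant, so T₂ = T₁ (V₁/V₂)^(γ−1).
T₁ = 321 °C = 594.1 K.
T₂ = 594.1 × (1/5.97)^(0.31) = 341.5 K.

T₂ ≈ 341 K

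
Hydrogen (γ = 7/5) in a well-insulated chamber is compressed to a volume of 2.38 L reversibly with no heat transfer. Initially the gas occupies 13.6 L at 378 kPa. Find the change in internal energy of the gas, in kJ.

P₂ = P₁(V₁/V₂)^γ = 378×(13.6/2.38)^(7/5) = 4337 kPa.
For a reversible adiabat, W_by_gas = (P₁V₁ − P₂V₂)/(γ−1).
W_by = (378000×0.0136 − 4.337×10^6×0.00238) / (2/5) = -12960 J.
Q = 0 ⇒ ΔU = −W_by = 12960 J.

ΔU ≈ 13.0 kJ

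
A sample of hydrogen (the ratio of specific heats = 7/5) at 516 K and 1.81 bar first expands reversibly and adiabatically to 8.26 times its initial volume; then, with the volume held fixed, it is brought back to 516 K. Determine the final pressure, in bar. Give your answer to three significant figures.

Adiabatic step (PV^γ = const): P₂ = 1.81×(1/8.26)^(7/5) = 0.09417 bar; T₂ = 516×(1/8.26)^(2/5) = 221.7 K.
Isochoric: P₃ = P₂(T₃/T₂) = 0.09417 × (516/221.7) = 0.2191 bar.

P₃ ≈ 0.219 bar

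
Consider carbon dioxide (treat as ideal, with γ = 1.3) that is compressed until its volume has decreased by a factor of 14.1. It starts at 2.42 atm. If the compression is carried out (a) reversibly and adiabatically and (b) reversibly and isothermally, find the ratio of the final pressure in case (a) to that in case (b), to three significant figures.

P_adiabatic / P_isothermal ≈ 2.21

Isothermal: P_b = P₁(V₁/V₂) = 2.42×14.1.
Adiabatic: P_a = P₁(V₁/V₂)^γ = 2.42×14.1^(1.3).
P_a/P_b = (V₁/V₂)^(γ−1) = 14.1^(0.3) = 2.212.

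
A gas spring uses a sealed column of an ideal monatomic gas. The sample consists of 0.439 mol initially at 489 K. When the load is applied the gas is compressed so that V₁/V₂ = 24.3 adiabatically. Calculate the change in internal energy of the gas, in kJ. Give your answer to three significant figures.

ΔU ≈ 19.8 kJ

For a reversible adiabat TV^(γ−1) is constant, so T₂ = T₁ (V₁/V₂)^(γ−1).
γ = 5/3 for a monatomic ideal gas, so γ−1 = 2/3.
T₂ = 489 × 24.3^(2/3) = 4102 K.
Q = 0, so ΔU = W_on_gas = nCᵥΔT with Cᵥ = R/(γ−1) = 12.47 J/(mol·K).
ΔU = 0.439 × 12.47 × (4102 − 489) = 19780 J.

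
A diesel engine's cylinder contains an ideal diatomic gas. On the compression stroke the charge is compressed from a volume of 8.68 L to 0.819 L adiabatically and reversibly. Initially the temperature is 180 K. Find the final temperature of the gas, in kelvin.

Adiabatic: T₁V₁^(γ−1) = T₂V₂^(γ−1) ⇒ T₂ = T₁ (V₁/V₂)^(γ−1).
For a diatomic ideal gas γ = 7/5, so γ−1 = 2/5.
T₂ = 180 × (8.68/0.819)^(2/5) = 462.8 K.

T₂ ≈ 463 K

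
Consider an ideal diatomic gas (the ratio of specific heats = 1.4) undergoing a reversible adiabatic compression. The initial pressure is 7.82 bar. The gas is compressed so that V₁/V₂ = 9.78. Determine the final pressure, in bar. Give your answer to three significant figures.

P₂ ≈ 190 bar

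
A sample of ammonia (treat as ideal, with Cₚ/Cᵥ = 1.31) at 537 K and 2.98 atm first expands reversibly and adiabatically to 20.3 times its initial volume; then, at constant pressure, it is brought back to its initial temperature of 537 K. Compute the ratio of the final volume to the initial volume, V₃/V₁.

V₃/V₁ ≈ 51.6

Adiabatic step: V₂/V₁ = 20.3; T₂ = T₁·(1/20.3)^(0.31) = 211.2 K.
Isobaric step: V₃/V₂ = T₃/T₂ = 537/211.2.
V₃/V₁ = (V₂/V₁)(V₃/V₂) = 20.3 × (537/211.2) = 51.62.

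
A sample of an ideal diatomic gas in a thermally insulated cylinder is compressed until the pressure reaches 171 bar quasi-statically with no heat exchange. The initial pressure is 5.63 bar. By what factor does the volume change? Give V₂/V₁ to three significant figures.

From PV^γ = const, V₂/V₁ = (P₁/P₂)^(1/γ).
For a diatomic ideal gas γ = 7/5.
V₂/V₁ = (5.63/171)^(5/7) = 0.08731.

V₂/V₁ ≈ 0.0873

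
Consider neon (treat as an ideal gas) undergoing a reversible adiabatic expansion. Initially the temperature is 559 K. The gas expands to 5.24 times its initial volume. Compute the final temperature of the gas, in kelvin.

T₂ ≈ 185 K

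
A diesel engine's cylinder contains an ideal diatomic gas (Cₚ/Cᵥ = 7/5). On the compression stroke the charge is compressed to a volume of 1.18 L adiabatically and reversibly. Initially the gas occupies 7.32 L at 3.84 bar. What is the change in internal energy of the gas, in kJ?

P₂ = P₁(V₁/V₂)^γ = 3.84×(7.32/1.18)^(7/5) = 49.43 bar.
For a reversible adiabat, W_by_gas = (P₁V₁ − P₂V₂)/(γ−1).
W_by = (384000×0.00732 − 4.943×10^6×0.00118) / (2/5) = -7555 J.
Q = 0 ⇒ ΔU = −W_by = 7555 J.

ΔU ≈ 7.56 kJ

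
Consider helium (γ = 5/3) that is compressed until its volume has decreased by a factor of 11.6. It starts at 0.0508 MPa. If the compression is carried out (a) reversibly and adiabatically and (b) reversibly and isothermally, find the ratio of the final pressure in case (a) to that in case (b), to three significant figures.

Isothermal: P_b = P₁(V₁/V₂) = 0.0508×11.6.
Adiabatic: P_a = P₁(V₁/V₂)^γ = 0.0508×11.6^(5/3).
P_a/P_b = (V₁/V₂)^(γ−1) = 11.6^(2/3) = 5.124.

P_adiabatic / P_isothermal ≈ 5.12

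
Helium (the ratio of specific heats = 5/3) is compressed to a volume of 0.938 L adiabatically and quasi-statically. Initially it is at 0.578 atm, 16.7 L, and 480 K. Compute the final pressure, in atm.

P₂ ≈ 70.2 atm

Adiabatic: P₁V₁^γ = P₂V₂^γ ⇒ P₂ = P₁ (V₁/V₂)^γ.
P₂ = 0.578 × (16.7/0.938)^(5/3) = 70.16 atm.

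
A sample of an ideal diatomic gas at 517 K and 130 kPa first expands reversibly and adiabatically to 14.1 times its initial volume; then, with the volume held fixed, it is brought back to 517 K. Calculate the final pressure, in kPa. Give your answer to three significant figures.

For a diatomic ideal gas γ = 7/5.
Adiabatic step (PV^γ = const): P₂ = 130×(1/14.1)^(7/5) = 3.199 kPa; T₂ = 517×(1/14.1)^(2/5) = 179.4 K.
Isochoric: P₃ = P₂(T₃/T₂) = 3.199 × (517/179.4) = 9.22 kPa.

P₃ ≈ 9.22 kPa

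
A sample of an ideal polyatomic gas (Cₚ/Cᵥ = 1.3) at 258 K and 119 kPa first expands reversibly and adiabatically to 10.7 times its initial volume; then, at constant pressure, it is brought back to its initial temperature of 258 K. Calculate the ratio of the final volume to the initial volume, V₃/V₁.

V₃/V₁ ≈ 21.8

Adiabatic step: V₂/V₁ = 10.7; T₂ = T₁·(1/10.7)^(0.3) = 126.7 K.
Isobaric step: V₃/V₂ = T₃/T₂ = 258/126.7.
V₃/V₁ = (V₂/V₁)(V₃/V₂) = 10.7 × (258/126.7) = 21.79.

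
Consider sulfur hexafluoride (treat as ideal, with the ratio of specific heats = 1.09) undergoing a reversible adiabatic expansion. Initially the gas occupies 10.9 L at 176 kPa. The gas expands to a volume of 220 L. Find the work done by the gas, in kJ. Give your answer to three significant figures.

P₂ = P₁(V₁/V₂)^γ = 176×(10.9/220)^(1.09) = 6.654 kPa.
For a reversible adiabat, W_by_gas = (P₁V₁ − P₂V₂)/(γ−1).
W_by = (176000×0.0109 − 6654×0.22) / (0.09) = 5051 J.

W ≈ 5.05 kJ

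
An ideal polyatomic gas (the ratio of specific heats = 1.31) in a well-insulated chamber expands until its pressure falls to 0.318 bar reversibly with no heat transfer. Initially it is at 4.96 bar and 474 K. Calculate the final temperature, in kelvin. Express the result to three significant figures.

T₂ ≈ 247 K

Adiabatic: T₂/T₁ = (P₂/P₁)^((γ−1)/γ).
T₂ = 474 × (0.318/4.96)^(0.237) = 247.4 K.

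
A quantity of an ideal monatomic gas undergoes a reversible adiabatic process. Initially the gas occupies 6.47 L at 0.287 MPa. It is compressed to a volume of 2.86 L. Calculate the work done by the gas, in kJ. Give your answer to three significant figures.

W ≈ -2.01 kJ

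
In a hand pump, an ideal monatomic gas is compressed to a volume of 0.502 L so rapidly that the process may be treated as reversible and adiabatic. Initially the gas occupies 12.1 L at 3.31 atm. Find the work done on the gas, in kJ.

γ = 5/3 for a monatomic ideal gas.
P₂ = P₁(V₁/V₂)^γ = 3.31×(12.1/0.502)^(5/3) = 665.7 atm.
For a reversible adiabat, W_by_gas = (P₁V₁ − P₂V₂)/(γ−1).
W_by = (335400×0.0121 − 6.745×10^7×0.000502) / (2/3) = -44710 J.
W_on_gas = −W_by = 44710 J.

W ≈ 44.7 kJ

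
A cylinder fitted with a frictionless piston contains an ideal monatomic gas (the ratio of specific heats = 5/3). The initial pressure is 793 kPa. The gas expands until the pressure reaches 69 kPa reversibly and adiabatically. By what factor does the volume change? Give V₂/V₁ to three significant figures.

V₂/V₁ ≈ 4.33

From PV^γ = const, V₂/V₁ = (P₁/P₂)^(1/γ).
V₂/V₁ = (793/69)^(3/5) = 4.328.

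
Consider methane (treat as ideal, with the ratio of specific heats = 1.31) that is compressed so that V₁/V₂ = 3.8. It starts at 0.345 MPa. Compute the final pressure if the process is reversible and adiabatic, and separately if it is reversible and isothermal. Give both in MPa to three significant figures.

adiabatic: 1.98 MPa; isothermal: 1.31 MPa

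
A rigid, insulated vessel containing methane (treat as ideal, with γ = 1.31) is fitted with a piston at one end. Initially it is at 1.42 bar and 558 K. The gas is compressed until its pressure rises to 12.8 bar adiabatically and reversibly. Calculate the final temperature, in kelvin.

T₂ ≈ 939 K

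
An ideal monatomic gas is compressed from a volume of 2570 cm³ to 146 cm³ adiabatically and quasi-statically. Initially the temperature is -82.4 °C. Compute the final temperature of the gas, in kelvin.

Adiabatic: T₁V₁^(γ−1) = T₂V₂^(γ−1) ⇒ T₂ = T₁ (V₁/V₂)^(γ−1).
For a monatomic ideal gas γ = 5/3, so γ−1 = 2/3.
T₁ = -82.4 °C = 190.7 K.
T₂ = 190.7 × (2570/146)^(2/3) = 1291 K.

T₂ ≈ 1290 K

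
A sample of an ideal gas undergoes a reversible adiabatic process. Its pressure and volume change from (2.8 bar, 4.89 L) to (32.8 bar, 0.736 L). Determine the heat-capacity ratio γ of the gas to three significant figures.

γ ≈ 1.30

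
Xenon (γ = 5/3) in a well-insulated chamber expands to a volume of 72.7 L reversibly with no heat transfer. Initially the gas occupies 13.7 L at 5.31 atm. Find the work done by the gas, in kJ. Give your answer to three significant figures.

P₂ = P₁(V₁/V₂)^γ = 5.31×(13.7/72.7)^(5/3) = 0.3289 atm.
For a reversible adiabat, W_by_gas = (P₁V₁ − P₂V₂)/(γ−1).
W_by = (538000×0.0137 − 33330×0.0727) / (2/3) = 7422 J.

W ≈ 7.42 kJ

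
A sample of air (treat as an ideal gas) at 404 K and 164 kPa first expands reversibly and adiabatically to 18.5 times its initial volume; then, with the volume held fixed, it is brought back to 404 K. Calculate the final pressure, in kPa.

For a diatomic ideal gas γ = 7/5.
Adiabatic step (PV^γ = const): P₂ = 164×(1/18.5)^(7/5) = 2.759 kPa; T₂ = 404×(1/18.5)^(2/5) = 125.8 K.
Isochoric: P₃ = P₂(T₃/T₂) = 2.759 × (404/125.8) = 8.865 kPa.

P₃ ≈ 8.86 kPa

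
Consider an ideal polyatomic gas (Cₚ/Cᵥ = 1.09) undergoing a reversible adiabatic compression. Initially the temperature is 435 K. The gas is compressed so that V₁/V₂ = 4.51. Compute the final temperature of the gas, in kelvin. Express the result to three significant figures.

T₂ ≈ 498 K

For a reversible adiabat TV^(γ−1) is constant, so T₂ = T₁ (V₁/V₂)^(γ−1).
T₂ = 435 × 4.51^(0.09) = 498.2 K.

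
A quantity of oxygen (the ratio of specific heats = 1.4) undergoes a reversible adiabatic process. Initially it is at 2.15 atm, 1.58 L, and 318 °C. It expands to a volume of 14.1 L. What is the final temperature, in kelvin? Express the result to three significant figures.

T₂ ≈ 246 K

For a reversible adiabat TV^(γ−1) is constant, so T₂ = T₁ (V₁/V₂)^(γ−1).
T₁ = 318 °C = 591.1 K.
T₂ = 591.1 × (1.58/14.1)^(0.4) = 246.3 K.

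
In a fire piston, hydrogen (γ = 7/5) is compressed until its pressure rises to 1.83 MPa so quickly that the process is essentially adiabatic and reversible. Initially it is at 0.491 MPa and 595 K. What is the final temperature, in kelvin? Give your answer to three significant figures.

T₂ ≈ 866 K

Adiabatic: T₂/T₁ = (P₂/P₁)^((γ−1)/γ).
T₂ = 595 × (1.83/0.491)^(2/7) = 866.5 K.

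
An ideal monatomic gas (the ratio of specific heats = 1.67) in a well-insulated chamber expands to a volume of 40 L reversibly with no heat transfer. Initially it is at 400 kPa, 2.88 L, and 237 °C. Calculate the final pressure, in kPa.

P₂ ≈ 4.94 kPa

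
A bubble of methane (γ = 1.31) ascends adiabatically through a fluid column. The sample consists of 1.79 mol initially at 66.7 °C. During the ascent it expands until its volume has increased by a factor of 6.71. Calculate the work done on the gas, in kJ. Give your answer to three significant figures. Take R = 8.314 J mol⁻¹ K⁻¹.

W ≈ -7.27 kJ

Adiabatic: T₁V₁^(γ−1) = T₂V₂^(γ−1) ⇒ T₂ = T₁ (V₁/V₂)^(γ−1).
T₁ = 66.7 °C = 339.8 K.
T₂ = 339.8 × (1/6.71)^(0.31) = 188.4 K.
Q = 0, so ΔU = W_on_gas = nCᵥΔT with Cᵥ = R/(γ−1) = 26.82 J/(mol·K).
ΔU = 1.79 × 26.82 × (188.4 − 339.8) = -7272 J.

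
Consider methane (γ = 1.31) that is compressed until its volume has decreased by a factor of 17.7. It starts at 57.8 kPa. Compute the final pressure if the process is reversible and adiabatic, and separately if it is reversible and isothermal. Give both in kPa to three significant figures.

adiabatic: 2490 kPa; isothermal: 1020 kPa

Isothermal: P₂ = P₁(V₁/V₂) = 57.8×17.7 = 1023 kPa.
Adiabatic: P₂ = P₁(V₁/V₂)^γ = 57.8×17.7^(1.31) = 2493 kPa.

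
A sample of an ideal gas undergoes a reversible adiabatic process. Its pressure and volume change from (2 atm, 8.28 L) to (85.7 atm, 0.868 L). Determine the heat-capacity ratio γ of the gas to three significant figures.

PV^γ = const ⇒ γ = ln(P₂/P₁) / ln(V₁/V₂).
γ = ln(85.7/2) / ln(8.28/0.868) = 1.666.

γ ≈ 1.67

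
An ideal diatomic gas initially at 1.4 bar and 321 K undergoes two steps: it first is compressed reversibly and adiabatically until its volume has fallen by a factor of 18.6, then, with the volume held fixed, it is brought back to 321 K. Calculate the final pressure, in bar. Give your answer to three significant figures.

P₃ ≈ 26.0 bar

For a diatomic ideal gas γ = 7/5.
Adiabatic step (PV^γ = const): P₂ = 1.4×18.6^(7/5) = 83.84 bar; T₂ = 321×18.6^(2/5) = 1033 K.
Isochoric: P₃ = P₂(T₃/T₂) = 83.84 × (321/1033) = 26.04 bar.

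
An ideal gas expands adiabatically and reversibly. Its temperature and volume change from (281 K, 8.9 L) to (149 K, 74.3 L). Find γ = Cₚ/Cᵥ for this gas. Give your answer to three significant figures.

γ ≈ 1.30

TV^(γ−1) = const ⇒ γ − 1 = ln(T₂/T₁) / ln(V₁/V₂).
γ = 1 + ln(149/281) / ln(8.9/74.3) = 1.299.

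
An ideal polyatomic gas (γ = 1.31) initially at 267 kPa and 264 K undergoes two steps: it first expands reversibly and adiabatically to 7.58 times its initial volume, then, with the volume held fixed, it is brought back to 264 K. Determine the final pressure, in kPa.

P₃ ≈ 35.2 kPa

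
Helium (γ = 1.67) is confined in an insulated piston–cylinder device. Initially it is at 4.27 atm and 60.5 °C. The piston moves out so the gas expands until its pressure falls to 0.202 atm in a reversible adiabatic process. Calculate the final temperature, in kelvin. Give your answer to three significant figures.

T₂ ≈ 98.1 K

Along an adiabat T P^((1−γ)/γ) is constant, so T₂ = T₁ (P₂/P₁)^((γ−1)/γ).
T₁ = 60.5 °C = 333.6 K.
T₂ = 333.6 × (0.202/4.27)^(0.401) = 98.1 K.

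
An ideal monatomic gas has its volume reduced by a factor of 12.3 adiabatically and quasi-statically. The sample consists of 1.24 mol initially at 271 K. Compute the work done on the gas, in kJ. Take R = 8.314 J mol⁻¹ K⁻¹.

W ≈ 18.1 kJ

Adiabatic: T₁V₁^(γ−1) = T₂V₂^(γ−1) ⇒ T₂ = T₁ (V₁/V₂)^(γ−1).
γ = 5/3 for a monatomic ideal gas, so γ−1 = 2/3.
T₂ = 271 × 12.3^(2/3) = 1444 K.
Q = 0, so ΔU = W_on_gas = nCᵥΔT with Cᵥ = R/(γ−1) = 12.47 J/(mol·K).
ΔU = 1.24 × 12.47 × (1444 − 271) = 18140 J.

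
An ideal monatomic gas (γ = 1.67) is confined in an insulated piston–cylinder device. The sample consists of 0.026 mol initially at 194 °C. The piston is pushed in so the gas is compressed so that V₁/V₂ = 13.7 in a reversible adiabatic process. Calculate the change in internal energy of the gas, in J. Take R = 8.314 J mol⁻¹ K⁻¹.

ΔU ≈ 720 J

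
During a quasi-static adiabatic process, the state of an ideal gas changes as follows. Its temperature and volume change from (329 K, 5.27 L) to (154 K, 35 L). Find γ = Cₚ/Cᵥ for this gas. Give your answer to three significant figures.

TV^(γ−1) = const ⇒ γ − 1 = ln(T₂/T₁) / ln(V₁/V₂).
γ = 1 + ln(154/329) / ln(5.27/35) = 1.401.

γ ≈ 1.40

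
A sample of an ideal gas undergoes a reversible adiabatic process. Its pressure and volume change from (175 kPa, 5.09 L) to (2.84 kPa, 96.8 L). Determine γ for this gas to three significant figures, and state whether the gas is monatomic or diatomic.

PV^γ = const ⇒ γ = ln(P₂/P₁) / ln(V₁/V₂).
γ = ln(2.84/175) / ln(5.09/96.8) = 1.399.
γ ≈ 1.40 is close to 7/5, so the gas is diatomic.

γ ≈ 1.40; diatomic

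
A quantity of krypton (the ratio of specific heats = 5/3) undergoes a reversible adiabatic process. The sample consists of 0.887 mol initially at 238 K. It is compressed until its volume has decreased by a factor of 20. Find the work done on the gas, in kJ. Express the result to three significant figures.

W ≈ 16.8 kJ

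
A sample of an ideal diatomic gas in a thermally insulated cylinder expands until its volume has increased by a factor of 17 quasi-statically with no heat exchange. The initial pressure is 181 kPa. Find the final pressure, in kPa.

P₂ ≈ 3.43 kPa

Adiabatic: P₁V₁^γ = P₂V₂^γ ⇒ P₂ = P₁ (V₁/V₂)^γ.
For a diatomic ideal gas γ = 7/5.
P₂ = 181 × (1/17)^(7/5) = 3.428 kPa.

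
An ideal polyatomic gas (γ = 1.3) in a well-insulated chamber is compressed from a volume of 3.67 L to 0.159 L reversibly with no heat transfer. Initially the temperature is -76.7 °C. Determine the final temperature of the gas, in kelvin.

T₂ ≈ 504 K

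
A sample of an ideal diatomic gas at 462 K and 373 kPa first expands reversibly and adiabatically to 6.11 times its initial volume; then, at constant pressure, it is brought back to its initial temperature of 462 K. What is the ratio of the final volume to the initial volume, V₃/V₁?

V₃/V₁ ≈ 12.6

For a diatomic ideal gas γ = 7/5.
Adiabatic step: V₂/V₁ = 6.11; T₂ = T₁·(1/6.11)^(2/5) = 224 K.
Isobaric step: V₃/V₂ = T₃/T₂ = 462/224.
V₃/V₁ = (V₂/V₁)(V₃/V₂) = 6.11 × (462/224) = 12.6.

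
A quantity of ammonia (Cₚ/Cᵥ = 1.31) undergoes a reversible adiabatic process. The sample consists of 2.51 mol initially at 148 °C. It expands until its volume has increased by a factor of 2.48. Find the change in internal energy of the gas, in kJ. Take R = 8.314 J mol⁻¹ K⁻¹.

ΔU ≈ -6.96 kJ

For a reversible adiabat TV^(γ−1) is constant, so T₂ = T₁ (V₁/V₂)^(γ−1).
T₁ = 148 °C = 421.1 K.
T₂ = 421.1 × (1/2.48)^(0.31) = 317.8 K.
Q = 0, so ΔU = W_on_gas = nCᵥΔT with Cᵥ = R/(γ−1) = 26.82 J/(mol·K).
ΔU = 2.51 × 26.82 × (317.8 − 421.1) = -6957 J.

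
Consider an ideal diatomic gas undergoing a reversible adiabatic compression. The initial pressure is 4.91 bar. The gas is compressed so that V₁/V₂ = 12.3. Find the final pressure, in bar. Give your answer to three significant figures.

Since PV^γ is constant along a reversible adiabat, P₂ = P₁ (V₁/V₂)^γ.
For a diatomic ideal gas γ = 7/5.
P₂ = 4.91 × 12.3^(7/5) = 164.8 bar.

P₂ ≈ 165 bar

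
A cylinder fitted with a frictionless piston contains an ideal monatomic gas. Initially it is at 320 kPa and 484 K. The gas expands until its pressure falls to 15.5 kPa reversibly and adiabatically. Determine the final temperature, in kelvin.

T₂ ≈ 144 K

Along an adiabat T P^((1−γ)/γ) is constant, so T₂ = T₁ (P₂/P₁)^((γ−1)/γ).
For a monatomic ideal gas γ = 5/3, so (γ−1)/γ = 2/5.
T₂ = 484 × (15.5/320)^(2/5) = 144.2 K.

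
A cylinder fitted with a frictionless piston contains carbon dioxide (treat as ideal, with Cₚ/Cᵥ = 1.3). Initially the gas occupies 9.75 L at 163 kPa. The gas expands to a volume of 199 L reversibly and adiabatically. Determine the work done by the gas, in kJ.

W ≈ 3.15 kJ

P₂ = P₁(V₁/V₂)^γ = 163×(9.75/199)^(1.3) = 3.231 kPa.
For a reversible adiabat, W_by_gas = (P₁V₁ − P₂V₂)/(γ−1).
W_by = (163000×0.00975 − 3231×0.199) / (0.3) = 3154 J.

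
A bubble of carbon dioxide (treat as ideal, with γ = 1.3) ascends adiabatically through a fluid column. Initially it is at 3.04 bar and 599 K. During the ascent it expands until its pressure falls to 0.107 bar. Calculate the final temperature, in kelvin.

T₂ ≈ 277 K

Along an adiabat T P^((1−γ)/γ) is constant, so T₂ = T₁ (P₂/P₁)^((γ−1)/γ).
T₂ = 599 × (0.107/3.04)^(0.231) = 276.7 K.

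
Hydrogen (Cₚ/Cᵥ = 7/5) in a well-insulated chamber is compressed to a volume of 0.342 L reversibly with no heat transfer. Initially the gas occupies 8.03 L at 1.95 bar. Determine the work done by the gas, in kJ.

W ≈ -9.92 kJ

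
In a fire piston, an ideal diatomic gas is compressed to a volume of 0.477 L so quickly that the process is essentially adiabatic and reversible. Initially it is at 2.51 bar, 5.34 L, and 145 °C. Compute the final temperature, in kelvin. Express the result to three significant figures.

Adiabatic: T₁V₁^(γ−1) = T₂V₂^(γ−1) ⇒ T₂ = T₁ (V₁/V₂)^(γ−1).
γ = 7/5 for a diatomic ideal gas.
T₁ = 145 °C = 418.1 K.
T₂ = 418.1 × (5.34/0.477)^(2/5) = 1099 K.

T₂ ≈ 1100 K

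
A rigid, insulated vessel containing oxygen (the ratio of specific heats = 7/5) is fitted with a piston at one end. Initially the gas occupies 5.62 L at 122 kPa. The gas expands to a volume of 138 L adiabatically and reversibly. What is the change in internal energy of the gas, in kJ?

P₂ = P₁(V₁/V₂)^γ = 122×(5.62/138)^(7/5) = 1.381 kPa.
For a reversible adiabat, W_by_gas = (P₁V₁ − P₂V₂)/(γ−1).
W_by = (122000×0.00562 − 1381×0.138) / (2/5) = 1238 J.
Q = 0 ⇒ ΔU = −W_by = -1238 J.

ΔU ≈ -1.24 kJ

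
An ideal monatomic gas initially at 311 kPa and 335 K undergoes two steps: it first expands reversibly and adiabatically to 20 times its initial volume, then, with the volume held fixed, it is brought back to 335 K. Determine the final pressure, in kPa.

For a monatomic ideal gas γ = 5/3.
Adiabatic step (PV^γ = const): P₂ = 311×(1/20)^(5/3) = 2.11 kPa; T₂ = 335×(1/20)^(2/3) = 45.47 K.
Isochoric: P₃ = P₂(T₃/T₂) = 2.11 × (335/45.47) = 15.55 kPa.

P₃ ≈ 15.6 kPa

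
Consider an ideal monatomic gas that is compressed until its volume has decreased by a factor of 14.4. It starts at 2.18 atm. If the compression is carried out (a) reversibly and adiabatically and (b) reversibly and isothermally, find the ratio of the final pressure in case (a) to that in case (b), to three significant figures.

P_adiabatic / P_isothermal ≈ 5.92

For a monatomic ideal gas γ = 5/3.
Isothermal: P_b = P₁(V₁/V₂) = 2.18×14.4.
Adiabatic: P_a = P₁(V₁/V₂)^γ = 2.18×14.4^(5/3).
P_a/P_b = (V₁/V₂)^(γ−1) = 14.4^(2/3) = 5.919.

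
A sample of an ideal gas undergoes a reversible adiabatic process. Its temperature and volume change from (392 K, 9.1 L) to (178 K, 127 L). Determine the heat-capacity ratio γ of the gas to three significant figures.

TV^(γ−1) = const ⇒ γ − 1 = ln(T₂/T₁) / ln(V₁/V₂).
γ = 1 + ln(178/392) / ln(9.1/127) = 1.3.

γ ≈ 1.30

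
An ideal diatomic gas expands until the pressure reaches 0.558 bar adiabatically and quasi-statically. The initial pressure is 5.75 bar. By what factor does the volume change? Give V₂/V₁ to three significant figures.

V₂/V₁ ≈ 5.29

From PV^γ = const, V₂/V₁ = (P₁/P₂)^(1/γ).
For a diatomic ideal gas γ = 7/5.
V₂/V₁ = (5.75/0.558)^(5/7) = 5.292.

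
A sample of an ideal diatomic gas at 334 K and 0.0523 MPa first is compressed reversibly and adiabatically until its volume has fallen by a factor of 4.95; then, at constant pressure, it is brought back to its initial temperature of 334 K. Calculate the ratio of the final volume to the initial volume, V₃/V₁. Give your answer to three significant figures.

V₃/V₁ ≈ 0.107

For a diatomic ideal gas γ = 7/5.
Adiabatic step: V₂/V₁ = 0.202; T₂ = T₁·4.95^(2/5) = 633.3 K.
Isobaric step: V₃/V₂ = T₃/T₂ = 334/633.3.
V₃/V₁ = (V₂/V₁)(V₃/V₂) = 0.202 × (334/633.3) = 0.1065.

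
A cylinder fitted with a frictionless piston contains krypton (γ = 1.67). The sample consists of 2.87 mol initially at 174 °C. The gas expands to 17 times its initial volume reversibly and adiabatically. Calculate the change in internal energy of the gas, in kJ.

ΔU ≈ -13.5 kJ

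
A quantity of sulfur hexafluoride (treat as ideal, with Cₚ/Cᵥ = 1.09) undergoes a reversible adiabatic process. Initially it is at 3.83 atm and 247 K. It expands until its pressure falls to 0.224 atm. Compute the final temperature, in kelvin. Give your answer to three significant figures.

T₂ ≈ 195 K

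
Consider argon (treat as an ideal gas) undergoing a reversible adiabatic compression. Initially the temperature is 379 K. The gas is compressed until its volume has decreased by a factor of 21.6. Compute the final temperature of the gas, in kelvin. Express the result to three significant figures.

T₂ ≈ 2940 K

Adiabatic: T₁V₁^(γ−1) = T₂V₂^(γ−1) ⇒ T₂ = T₁ (V₁/V₂)^(γ−1).
For a monatomic ideal gas γ = 5/3, so γ−1 = 2/3.
T₂ = 379 × 21.6^(2/3) = 2940 K.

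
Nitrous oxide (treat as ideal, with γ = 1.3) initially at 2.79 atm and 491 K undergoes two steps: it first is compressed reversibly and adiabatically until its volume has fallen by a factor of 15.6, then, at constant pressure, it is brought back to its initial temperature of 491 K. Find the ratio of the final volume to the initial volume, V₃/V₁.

V₃/V₁ ≈ 0.0281

Adiabatic step: V₂/V₁ = 0.0641; T₂ = T₁·15.6^(0.3) = 1119 K.
Isobaric step: V₃/V₂ = T₃/T₂ = 491/1119.
V₃/V₁ = (V₂/V₁)(V₃/V₂) = 0.0641 × (491/1119) = 0.02811.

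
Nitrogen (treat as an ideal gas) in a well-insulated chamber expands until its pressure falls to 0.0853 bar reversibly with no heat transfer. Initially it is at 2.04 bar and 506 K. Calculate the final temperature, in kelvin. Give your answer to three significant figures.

T₂ ≈ 204 K

Along an adiabat T P^((1−γ)/γ) is constant, so T₂ = T₁ (P₂/P₁)^((γ−1)/γ).
For a diatomic ideal gas γ = 7/5, so (γ−1)/γ = 2/7.
T₂ = 506 × (0.0853/2.04)^(2/7) = 204.3 K.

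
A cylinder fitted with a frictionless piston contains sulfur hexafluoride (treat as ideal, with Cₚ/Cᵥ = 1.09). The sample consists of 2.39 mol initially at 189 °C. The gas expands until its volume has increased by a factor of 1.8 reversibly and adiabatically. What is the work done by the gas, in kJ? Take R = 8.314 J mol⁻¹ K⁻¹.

W ≈ 5.26 kJ

Adiabatic: T₁V₁^(γ−1) = T₂V₂^(γ−1) ⇒ T₂ = T₁ (V₁/V₂)^(γ−1).
T₁ = 189 °C = 462.1 K.
T₂ = 462.1 × (1/1.8)^(0.09) = 438.3 K.
Q = 0, so ΔU = W_on_gas = nCᵥΔT with Cᵥ = R/(γ−1) = 92.38 J/(mol·K).
ΔU = 2.39 × 92.38 × (438.3 − 462.1) = -5257 J.
Work done by the gas = −ΔU = 5257 J.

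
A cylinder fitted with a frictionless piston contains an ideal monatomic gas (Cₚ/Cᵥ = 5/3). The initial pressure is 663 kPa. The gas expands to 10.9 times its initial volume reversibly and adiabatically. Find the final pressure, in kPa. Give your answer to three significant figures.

P₂ ≈ 12.4 kPa

Since PV^γ is constant along a reversible adiabat, P₂ = P₁ (V₁/V₂)^γ.
P₂ = 663 × (1/10.9)^(5/3) = 12.37 kPa.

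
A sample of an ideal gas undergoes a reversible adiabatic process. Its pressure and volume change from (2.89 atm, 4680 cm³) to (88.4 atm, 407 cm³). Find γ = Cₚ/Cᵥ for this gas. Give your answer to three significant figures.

γ ≈ 1.40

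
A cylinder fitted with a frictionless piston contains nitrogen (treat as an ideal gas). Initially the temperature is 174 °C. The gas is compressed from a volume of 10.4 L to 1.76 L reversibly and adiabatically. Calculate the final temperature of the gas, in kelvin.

T₂ ≈ 910 K

Adiabatic: T₁V₁^(γ−1) = T₂V₂^(γ−1) ⇒ T₂ = T₁ (V₁/V₂)^(γ−1).
For a diatomic ideal gas γ = 7/5, so γ−1 = 2/5.
T₁ = 174 °C = 447.1 K.
T₂ = 447.1 × (10.4/1.76)^(2/5) = 910 K.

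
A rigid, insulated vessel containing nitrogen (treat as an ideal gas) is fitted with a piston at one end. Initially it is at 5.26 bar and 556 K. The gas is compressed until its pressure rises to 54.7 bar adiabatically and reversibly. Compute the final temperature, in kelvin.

Along an adiabat T P^((1−γ)/γ) is constant, so T₂ = T₁ (P₂/P₁)^((γ−1)/γ).
For a diatomic ideal gas γ = 7/5, so (γ−1)/γ = 2/7.
T₂ = 556 × (54.7/5.26)^(2/7) = 1086 K.

T₂ ≈ 1090 K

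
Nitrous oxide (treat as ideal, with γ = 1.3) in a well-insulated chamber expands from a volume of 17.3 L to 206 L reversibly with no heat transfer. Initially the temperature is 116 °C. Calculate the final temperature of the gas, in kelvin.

Adiabatic: T₁V₁^(γ−1) = T₂V₂^(γ−1) ⇒ T₂ = T₁ (V₁/V₂)^(γ−1).
T₁ = 116 °C = 389.1 K.
T₂ = 389.1 × (17.3/206)^(0.3) = 185.1 K.

T₂ ≈ 185 K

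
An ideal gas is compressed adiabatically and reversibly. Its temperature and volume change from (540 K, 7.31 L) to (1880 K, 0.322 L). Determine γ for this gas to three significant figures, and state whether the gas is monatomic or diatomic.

TV^(γ−1) = const ⇒ γ − 1 = ln(T₂/T₁) / ln(V₁/V₂).
γ = 1 + ln(1880/540) / ln(7.31/0.322) = 1.4.
γ ≈ 1.40 is close to 7/5, so the gas is diatomic.

γ ≈ 1.40; diatomic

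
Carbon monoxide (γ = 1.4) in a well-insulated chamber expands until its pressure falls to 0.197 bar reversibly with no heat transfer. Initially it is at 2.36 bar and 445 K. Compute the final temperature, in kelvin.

T₂ ≈ 219 K

Along an adiabat T P^((1−γ)/γ) is constant, so T₂ = T₁ (P₂/P₁)^((γ−1)/γ).
T₂ = 445 × (0.197/2.36)^(0.286) = 218.9 K.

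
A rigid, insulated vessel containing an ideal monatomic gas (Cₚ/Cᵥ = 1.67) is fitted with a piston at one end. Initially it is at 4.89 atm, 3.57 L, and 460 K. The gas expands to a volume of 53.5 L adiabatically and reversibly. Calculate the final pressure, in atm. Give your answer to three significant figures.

P₂ ≈ 0.0532 atm

Adiabatic: P₁V₁^γ = P₂V₂^γ ⇒ P₂ = P₁ (V₁/V₂)^γ.
P₂ = 4.89 × (3.57/53.5)^(1.67) = 0.0532 atm.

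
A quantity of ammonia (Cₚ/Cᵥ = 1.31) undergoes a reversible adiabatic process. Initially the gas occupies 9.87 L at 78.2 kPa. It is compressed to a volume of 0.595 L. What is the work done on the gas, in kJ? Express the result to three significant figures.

W ≈ 3.46 kJ

P₂ = P₁(V₁/V₂)^γ = 78.2×(9.87/0.595)^(1.31) = 3098 kPa.
For a reversible adiabat, W_by_gas = (P₁V₁ − P₂V₂)/(γ−1).
W_by = (78200×0.00987 − 3.098×10^6×0.000595) / (0.31) = -3457 J.
W_on_gas = −W_by = 3457 J.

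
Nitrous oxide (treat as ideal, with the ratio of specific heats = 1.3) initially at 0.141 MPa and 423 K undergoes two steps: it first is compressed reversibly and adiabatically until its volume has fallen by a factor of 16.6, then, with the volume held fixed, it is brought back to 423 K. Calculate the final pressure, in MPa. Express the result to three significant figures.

Adiabatic step (PV^γ = const): P₂ = 0.141×16.6^(1.3) = 5.437 MPa; T₂ = 423×16.6^(0.3) = 982.6 K.
Isochoric: P₃ = P₂(T₃/T₂) = 5.437 × (423/982.6) = 2.341 MPa.

P₃ ≈ 2.34 MPa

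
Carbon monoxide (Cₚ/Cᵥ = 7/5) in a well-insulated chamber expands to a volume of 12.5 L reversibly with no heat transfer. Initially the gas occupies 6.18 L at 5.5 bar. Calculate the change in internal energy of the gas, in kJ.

ΔU ≈ -2.09 kJ

P₂ = P₁(V₁/V₂)^γ = 5.5×(6.18/12.5)^(7/5) = 2.052 bar.
For a reversible adiabat, W_by_gas = (P₁V₁ − P₂V₂)/(γ−1).
W_by = (550000×0.00618 − 205200×0.0125) / (2/5) = 2087 J.
Q = 0 ⇒ ΔU = −W_by = -2087 J.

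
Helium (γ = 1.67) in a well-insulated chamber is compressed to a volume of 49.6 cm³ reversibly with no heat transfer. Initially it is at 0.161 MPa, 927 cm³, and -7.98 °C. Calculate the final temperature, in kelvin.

For a reversible adiabat TV^(γ−1) is constant, so T₂ = T₁ (V₁/V₂)^(γ−1).
T₁ = -7.98 °C = 265.2 K.
T₂ = 265.2 × (927/49.6)^(0.67) = 1886 K.

T₂ ≈ 1890 K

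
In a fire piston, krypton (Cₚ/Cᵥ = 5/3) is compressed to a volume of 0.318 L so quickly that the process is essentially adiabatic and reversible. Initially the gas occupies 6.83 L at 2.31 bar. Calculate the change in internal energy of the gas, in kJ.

ΔU ≈ 15.9 kJ

P₂ = P₁(V₁/V₂)^γ = 2.31×(6.83/0.318)^(5/3) = 383.4 bar.
For a reversible adiabat, W_by_gas = (P₁V₁ − P₂V₂)/(γ−1).
W_by = (231000×0.00683 − 3.834×10^7×0.000318) / (2/3) = -15920 J.
Q = 0 ⇒ ΔU = −W_by = 15920 J.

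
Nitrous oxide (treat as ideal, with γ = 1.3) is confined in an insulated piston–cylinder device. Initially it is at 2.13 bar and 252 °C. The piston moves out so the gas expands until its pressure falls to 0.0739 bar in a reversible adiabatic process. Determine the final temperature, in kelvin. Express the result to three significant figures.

T₂ ≈ 242 K

Along an adiabat T P^((1−γ)/γ) is constant, so T₂ = T₁ (P₂/P₁)^((γ−1)/γ).
T₁ = 252 °C = 525.1 K.
T₂ = 525.1 × (0.0739/2.13)^(0.231) = 241.8 K.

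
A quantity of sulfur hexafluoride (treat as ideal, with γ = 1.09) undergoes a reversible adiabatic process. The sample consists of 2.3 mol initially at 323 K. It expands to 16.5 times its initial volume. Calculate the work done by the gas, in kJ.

W ≈ 15.3 kJ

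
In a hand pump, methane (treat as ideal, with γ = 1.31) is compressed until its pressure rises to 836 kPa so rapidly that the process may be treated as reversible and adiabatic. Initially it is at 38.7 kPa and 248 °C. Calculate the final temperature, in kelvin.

Along an adiabat T P^((1−γ)/γ) is constant, so T₂ = T₁ (P₂/P₁)^((γ−1)/γ).
T₁ = 248 °C = 521.1 K.
T₂ = 521.1 × (836/38.7)^(0.237) = 1078 K.

T₂ ≈ 1080 K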